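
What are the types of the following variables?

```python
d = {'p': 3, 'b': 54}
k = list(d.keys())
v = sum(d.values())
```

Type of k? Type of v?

list(...) returns list; sum of int values returns int

list, int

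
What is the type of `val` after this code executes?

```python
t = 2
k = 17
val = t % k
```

int % int returns int (2 % 17 = 2)

int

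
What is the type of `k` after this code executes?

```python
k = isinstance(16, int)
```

isinstance() returns bool

bool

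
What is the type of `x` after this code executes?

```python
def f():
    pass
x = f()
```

A function with no return statement returns None

NoneType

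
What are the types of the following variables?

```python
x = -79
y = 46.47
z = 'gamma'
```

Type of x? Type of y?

x is int; y is float

int, float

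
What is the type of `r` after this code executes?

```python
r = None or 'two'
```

'or' with None returns the other value ('two', str)

str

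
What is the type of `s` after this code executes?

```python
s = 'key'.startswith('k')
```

str.startswith() returns bool

bool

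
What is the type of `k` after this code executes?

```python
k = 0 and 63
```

'and' returns the first falsy value (0, which is int)

int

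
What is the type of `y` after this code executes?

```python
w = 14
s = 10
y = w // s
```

int // int returns int (14 // 10 = 1)

int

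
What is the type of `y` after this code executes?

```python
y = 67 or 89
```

'or' returns the first truthy value (67, which is int)

int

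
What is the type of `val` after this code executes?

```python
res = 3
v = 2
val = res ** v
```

int ** positive int returns int (3 ** 2 = 9)

int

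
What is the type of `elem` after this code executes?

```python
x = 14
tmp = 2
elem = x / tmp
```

int / int always returns float in Python 3 (14 / 2 = 7)

float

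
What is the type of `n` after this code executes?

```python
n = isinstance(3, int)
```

isinstance() returns bool

bool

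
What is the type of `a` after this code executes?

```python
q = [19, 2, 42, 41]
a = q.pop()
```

list.pop() returns the popped element (int here)

int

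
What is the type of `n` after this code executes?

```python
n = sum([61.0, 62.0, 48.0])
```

sum() of floats returns float

float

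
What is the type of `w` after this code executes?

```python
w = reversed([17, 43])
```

reversed() on a list returns a list_reverseiterator

list_reverseiterator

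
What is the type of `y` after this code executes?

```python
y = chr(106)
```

chr() returns str (single character)

str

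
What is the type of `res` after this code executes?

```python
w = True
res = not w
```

'not' always returns bool

bool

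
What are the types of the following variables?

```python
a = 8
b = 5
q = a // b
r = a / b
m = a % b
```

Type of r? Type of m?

int / int returns float; int % int returns int

float, int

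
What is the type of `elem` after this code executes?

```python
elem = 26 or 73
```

'or' returns the first truthy value (26, which is int)

int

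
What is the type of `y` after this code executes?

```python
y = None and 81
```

'and' returns first falsy value (None)

NoneType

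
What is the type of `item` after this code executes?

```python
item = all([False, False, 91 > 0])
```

all() returns bool

bool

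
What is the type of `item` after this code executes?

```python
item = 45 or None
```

'or' returns first truthy value (45, int)

int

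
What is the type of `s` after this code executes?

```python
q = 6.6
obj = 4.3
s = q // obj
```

float // float returns float (floor division preserves float type)

float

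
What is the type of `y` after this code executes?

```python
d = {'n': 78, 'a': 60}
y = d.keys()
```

.keys() returns a dict_keys view object

dict_keys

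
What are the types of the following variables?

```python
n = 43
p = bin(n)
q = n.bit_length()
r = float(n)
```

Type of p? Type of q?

bin() returns str; int.bit_length() returns int

str, int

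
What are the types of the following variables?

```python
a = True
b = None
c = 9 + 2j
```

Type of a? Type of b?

a is bool; b is NoneType

bool, NoneType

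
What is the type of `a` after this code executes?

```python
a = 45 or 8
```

'or' returns the first truthy value (45, which is int)

int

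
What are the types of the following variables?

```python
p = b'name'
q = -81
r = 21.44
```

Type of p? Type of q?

p is bytes; q is int

bytes, int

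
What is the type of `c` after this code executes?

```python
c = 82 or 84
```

'or' returns the first truthy value (82, which is int)

int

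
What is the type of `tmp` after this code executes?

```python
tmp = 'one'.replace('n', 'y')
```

str.replace() returns str

str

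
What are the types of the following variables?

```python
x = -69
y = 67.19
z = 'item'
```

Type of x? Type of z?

x is int; z is str

int, str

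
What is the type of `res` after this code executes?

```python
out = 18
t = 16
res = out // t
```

int // int returns int (18 // 16 = 1)

int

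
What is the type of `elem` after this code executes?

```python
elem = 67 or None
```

'or' returns first truthy value (67, int)

int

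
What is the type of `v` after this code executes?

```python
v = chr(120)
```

chr() returns str (single character)

str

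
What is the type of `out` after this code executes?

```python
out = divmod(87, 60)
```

divmod() returns a tuple (quotient, remainder)

tuple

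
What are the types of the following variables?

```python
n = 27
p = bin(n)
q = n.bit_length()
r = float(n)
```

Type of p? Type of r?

bin() returns str; float() returns float

str, float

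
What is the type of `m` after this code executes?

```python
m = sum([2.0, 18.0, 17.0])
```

sum() of floats returns float

float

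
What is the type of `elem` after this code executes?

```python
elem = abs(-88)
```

abs() of int returns int

int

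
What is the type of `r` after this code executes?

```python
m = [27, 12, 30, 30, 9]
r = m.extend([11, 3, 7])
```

list.extend() returns None

NoneType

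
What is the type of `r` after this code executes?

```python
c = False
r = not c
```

'not' always returns bool

bool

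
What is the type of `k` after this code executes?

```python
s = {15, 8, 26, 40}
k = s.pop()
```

Popping from a set of ints returns int

int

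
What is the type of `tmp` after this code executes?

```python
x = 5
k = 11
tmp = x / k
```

int / int always returns float in Python 3 (5 / 11 = 0.454545)

float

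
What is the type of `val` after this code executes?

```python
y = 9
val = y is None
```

'is' comparison returns bool

bool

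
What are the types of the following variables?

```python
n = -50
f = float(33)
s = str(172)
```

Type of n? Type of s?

n is int; s is str

int, str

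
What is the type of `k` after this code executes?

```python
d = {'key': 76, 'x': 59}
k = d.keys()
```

.keys() returns a dict_keys view object

dict_keys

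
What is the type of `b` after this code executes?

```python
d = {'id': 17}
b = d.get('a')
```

dict.get() returns None when key 'a' is not found and no default given

NoneType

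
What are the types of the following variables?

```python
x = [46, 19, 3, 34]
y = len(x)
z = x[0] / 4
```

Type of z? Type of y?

int / int returns float; len() returns int

float, int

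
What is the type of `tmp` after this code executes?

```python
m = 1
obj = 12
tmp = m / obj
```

int / int always returns float in Python 3 (1 / 12 = 0.0833333)

float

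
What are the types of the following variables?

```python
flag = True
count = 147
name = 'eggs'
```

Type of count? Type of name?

count is int; name is str

int, str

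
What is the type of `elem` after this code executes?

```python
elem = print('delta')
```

print() returns None

NoneType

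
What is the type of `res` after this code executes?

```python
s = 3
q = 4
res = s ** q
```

int ** positive int returns int (3 ** 4 = 81)

int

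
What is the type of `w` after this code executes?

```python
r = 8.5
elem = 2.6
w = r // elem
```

float // float returns float (floor division preserves float type)

float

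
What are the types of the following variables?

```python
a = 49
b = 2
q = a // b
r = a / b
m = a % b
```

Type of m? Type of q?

int % int returns int; int // int returns int

int, int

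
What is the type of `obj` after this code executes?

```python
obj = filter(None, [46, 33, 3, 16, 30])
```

filter() returns a filter iterator object

filter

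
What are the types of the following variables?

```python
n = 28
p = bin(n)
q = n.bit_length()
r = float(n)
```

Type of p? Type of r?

bin() returns str; float() returns float

str, float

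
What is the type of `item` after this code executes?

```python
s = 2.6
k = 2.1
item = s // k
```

float // float returns float (floor division preserves float type)

float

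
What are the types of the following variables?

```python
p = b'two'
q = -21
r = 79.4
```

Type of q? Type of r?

q is int; r is float

int, float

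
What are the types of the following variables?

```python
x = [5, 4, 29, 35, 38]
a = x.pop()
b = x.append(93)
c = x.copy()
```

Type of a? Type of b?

list.pop() returns the element (int); list.append() returns None

int, NoneType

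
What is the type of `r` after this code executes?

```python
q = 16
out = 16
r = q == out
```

Equality comparison returns bool

bool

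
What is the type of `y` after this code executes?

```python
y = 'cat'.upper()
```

str.upper() returns str

str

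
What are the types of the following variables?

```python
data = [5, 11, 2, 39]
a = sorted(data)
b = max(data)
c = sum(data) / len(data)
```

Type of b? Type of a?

max of ints returns int; sorted() returns list

int, list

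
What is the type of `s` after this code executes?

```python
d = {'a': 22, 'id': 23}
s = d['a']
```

Accessing dict[str, int] with key 'a' returns int value 22

int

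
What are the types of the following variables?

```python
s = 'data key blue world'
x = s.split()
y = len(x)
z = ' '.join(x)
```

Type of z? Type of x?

str.join() returns str; str.split() returns list

str, list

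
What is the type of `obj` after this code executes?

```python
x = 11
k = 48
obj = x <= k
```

Comparison operators return bool

bool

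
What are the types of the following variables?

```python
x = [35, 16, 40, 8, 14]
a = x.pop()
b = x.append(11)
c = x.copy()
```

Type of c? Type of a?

list.copy() returns list; list.pop() returns the element (int)

list, int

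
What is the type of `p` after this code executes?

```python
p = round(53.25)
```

round() with no ndigits arg returns int

int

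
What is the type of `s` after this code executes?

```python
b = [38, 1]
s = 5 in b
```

'in' operator returns bool

bool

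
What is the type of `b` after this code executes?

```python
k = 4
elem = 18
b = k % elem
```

int % int returns int (4 % 18 = 4)

int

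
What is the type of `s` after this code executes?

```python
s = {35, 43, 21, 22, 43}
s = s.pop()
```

Popping from a set of ints returns int

int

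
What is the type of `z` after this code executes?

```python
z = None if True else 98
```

Ternary: condition is True, if branch (None) taken → NoneType

NoneType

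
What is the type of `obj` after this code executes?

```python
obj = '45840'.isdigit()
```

str.isdigit() returns bool

bool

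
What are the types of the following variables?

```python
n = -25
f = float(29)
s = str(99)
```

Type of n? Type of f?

n is int; f is float

int, float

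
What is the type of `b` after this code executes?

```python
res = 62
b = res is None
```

'is' comparison returns bool

bool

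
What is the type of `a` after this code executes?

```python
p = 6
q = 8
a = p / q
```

int / int always returns float in Python 3 (6 / 8 = 0.75)

float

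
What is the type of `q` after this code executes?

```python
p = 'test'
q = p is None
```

'is' comparison returns bool

bool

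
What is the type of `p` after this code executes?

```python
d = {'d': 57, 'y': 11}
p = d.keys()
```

.keys() returns a dict_keys view object

dict_keys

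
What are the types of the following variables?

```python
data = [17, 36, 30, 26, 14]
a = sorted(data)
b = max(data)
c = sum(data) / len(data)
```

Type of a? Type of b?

sorted() returns list; max of ints returns int

list, int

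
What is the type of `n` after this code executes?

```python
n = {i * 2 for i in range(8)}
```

A set comprehension {expr for x in iterable} produces a set

set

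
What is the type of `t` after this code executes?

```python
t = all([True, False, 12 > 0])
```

all() returns bool

bool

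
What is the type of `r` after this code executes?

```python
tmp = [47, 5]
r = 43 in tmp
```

'in' operator returns bool

bool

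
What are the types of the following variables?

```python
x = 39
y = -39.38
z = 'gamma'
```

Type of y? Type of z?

y is float; z is str

float, str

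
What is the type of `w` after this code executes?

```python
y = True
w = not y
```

'not' always returns bool

bool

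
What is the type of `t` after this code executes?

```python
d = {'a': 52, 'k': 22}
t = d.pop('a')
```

dict.pop() returns the value (int)

int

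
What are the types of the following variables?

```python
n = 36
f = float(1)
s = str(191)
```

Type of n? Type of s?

n is int; s is str

int, str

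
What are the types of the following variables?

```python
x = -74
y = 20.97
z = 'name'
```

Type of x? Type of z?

x is int; z is str

int, str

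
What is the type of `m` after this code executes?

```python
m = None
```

None has type NoneType

NoneType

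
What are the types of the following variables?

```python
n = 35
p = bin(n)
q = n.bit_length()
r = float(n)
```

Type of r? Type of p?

float() returns float; bin() returns str

float, str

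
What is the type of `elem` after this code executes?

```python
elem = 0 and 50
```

'and' returns the first falsy value (0, which is int)

int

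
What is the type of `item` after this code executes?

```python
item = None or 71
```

'or' with None returns the other value (71, int)

int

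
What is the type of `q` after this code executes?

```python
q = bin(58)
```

bin() returns str representation

str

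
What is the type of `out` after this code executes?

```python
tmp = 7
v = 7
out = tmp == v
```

Equality comparison returns bool

bool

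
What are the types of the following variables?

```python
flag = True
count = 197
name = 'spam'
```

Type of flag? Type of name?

flag is bool; name is str

bool, str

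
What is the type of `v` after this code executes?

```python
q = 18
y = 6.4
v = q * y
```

int * float returns float (18 * 6.4 = 115.2)

float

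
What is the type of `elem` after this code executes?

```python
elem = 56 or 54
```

'or' returns the first truthy value (56, which is int)

int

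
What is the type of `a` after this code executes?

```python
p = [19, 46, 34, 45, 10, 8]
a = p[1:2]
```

Slicing a list always returns a list

list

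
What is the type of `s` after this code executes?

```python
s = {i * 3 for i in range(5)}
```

A set comprehension {expr for x in iterable} produces a set

set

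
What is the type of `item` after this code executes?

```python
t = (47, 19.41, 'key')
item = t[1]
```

Index 1 of tuple is 19.41 which is float

float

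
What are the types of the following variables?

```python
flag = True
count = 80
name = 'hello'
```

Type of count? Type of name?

count is int; name is str

int, str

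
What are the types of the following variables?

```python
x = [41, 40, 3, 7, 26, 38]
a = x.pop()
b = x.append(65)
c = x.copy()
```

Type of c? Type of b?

list.copy() returns list; list.append() returns None

list, NoneType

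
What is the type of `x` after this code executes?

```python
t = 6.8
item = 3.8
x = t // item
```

float // float returns float (floor division preserves float type)

float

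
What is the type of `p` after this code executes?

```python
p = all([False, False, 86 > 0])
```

all() returns bool

bool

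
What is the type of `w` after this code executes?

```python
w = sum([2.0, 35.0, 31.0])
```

sum() of floats returns float

float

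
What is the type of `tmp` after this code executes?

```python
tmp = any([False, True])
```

any() returns bool

bool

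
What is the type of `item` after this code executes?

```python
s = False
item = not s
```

'not' always returns bool

bool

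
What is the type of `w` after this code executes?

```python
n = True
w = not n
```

'not' always returns bool

bool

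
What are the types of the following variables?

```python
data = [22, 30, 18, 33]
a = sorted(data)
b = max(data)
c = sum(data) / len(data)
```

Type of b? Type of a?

max of ints returns int; sorted() returns list

int, list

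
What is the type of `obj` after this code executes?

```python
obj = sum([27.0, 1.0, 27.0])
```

sum() of floats returns float

float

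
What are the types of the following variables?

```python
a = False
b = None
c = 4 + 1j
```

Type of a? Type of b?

a is bool; b is NoneType

bool, NoneType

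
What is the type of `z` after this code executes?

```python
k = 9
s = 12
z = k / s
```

int / int always returns float in Python 3 (9 / 12 = 0.75)

float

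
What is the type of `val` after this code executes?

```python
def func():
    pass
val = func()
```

A function with no return statement returns None

NoneType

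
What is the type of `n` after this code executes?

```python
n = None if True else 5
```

Ternary: condition is True, if branch (None) taken → NoneType

NoneType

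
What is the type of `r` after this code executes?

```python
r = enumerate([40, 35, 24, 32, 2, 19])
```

enumerate() returns an enumerate iterator object

enumerate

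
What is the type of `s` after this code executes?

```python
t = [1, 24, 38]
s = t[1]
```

Indexing a list of ints returns int (t[1] = 24)

int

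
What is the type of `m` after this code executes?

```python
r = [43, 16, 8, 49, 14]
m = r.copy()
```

list.copy() returns list

list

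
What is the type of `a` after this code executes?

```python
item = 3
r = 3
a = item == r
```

Equality comparison returns bool

bool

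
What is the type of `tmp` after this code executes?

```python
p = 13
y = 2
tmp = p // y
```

int // int returns int (13 // 2 = 6)

int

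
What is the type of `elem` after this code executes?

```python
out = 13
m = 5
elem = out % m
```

int % int returns int (13 % 5 = 3)

int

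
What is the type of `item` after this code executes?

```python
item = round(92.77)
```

round() with no ndigits arg returns int

int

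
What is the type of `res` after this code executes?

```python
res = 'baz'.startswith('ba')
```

str.startswith() returns bool

bool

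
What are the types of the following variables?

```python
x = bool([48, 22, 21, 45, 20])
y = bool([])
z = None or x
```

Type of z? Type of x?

None or <bool> returns the bool; bool() returns bool

bool, bool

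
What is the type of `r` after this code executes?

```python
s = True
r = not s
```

'not' always returns bool

bool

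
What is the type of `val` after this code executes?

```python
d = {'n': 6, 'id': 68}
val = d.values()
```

.values() returns a dict_values view object

dict_values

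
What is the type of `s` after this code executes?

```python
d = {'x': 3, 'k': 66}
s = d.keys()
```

.keys() returns a dict_keys view object

dict_keys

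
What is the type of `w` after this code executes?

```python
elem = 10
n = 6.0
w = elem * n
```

int * float returns float (10 * 6.0 = 60.0)

float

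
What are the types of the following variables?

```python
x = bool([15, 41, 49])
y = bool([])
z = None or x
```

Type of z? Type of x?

None or <bool> returns the bool; bool() returns bool

bool, bool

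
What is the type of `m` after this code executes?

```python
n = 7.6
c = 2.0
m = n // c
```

float // float returns float (floor division preserves float type)

float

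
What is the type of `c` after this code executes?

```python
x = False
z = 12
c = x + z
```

bool + int returns int (False is 0, so 0 + 12 = 12)

int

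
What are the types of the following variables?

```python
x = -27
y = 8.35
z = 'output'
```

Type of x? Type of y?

x is int; y is float

int, float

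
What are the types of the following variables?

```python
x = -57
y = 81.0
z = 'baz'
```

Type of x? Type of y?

x is int; y is float

int, float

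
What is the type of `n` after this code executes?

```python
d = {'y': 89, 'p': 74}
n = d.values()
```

.values() returns a dict_values view object

dict_values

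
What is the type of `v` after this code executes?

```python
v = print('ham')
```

print() returns None

NoneType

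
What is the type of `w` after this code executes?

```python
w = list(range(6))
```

list(range(...)) returns list

list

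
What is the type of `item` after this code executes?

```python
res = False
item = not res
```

'not' always returns bool

bool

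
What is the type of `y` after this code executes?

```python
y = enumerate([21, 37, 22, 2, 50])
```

enumerate() returns an enumerate iterator object

enumerate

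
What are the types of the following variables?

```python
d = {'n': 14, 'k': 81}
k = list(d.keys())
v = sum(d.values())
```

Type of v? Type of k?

sum of int values returns int; list(...) returns list

int, list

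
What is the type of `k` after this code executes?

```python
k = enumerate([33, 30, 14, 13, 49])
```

enumerate() returns an enumerate iterator object

enumerate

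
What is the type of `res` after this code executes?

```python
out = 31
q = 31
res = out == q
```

Equality comparison returns bool

bool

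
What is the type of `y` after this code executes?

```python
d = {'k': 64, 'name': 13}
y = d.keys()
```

.keys() returns a dict_keys view object

dict_keys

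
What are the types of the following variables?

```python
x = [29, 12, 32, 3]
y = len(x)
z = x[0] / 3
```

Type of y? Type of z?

len() returns int; int / int returns float

int, float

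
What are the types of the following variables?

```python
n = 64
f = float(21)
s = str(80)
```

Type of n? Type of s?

n is int; s is str

int, str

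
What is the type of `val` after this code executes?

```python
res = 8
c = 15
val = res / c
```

int / int always returns float in Python 3 (8 / 15 = 0.533333)

float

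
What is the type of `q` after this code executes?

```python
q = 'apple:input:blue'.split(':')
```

str.split() returns list

list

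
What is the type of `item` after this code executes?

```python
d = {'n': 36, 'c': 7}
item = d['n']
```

Accessing dict[str, int] with key 'n' returns int value 36

int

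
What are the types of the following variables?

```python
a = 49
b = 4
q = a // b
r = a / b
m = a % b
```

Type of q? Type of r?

int // int returns int; int / int returns float

int, float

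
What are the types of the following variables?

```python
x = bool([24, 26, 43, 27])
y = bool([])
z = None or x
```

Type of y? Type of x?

bool() returns bool; bool() returns bool

bool, bool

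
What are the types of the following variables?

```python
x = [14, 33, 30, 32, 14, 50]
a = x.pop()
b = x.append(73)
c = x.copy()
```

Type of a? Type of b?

list.pop() returns the element (int); list.append() returns None

int, NoneType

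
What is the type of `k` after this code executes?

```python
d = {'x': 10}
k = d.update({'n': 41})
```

dict.update() returns None

NoneType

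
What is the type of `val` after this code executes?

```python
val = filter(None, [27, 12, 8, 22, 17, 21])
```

filter() returns a filter iterator object

filter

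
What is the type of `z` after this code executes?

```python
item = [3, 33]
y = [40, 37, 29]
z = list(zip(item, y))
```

list(zip(...)) returns a list of tuples

list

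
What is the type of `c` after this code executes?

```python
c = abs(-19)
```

abs() of int returns int

int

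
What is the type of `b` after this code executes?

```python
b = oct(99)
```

oct() returns str representation

str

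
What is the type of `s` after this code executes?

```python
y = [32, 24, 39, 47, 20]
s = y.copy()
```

list.copy() returns list

list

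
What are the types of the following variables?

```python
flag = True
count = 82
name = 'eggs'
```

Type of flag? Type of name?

flag is bool; name is str

bool, str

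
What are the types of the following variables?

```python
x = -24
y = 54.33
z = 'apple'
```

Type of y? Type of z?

y is float; z is str

float, str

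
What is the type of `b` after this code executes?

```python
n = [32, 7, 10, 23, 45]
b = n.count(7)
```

list.count() returns int

int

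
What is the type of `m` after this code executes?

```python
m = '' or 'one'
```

'or' returns first truthy value ('one', which is str)

str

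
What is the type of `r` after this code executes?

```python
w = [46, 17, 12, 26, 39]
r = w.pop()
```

list.pop() returns the popped element (int here)

int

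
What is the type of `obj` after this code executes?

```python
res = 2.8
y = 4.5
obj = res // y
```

float // float returns float (floor division preserves float type)

float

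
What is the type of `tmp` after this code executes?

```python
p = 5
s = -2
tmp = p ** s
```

int ** negative int returns float

float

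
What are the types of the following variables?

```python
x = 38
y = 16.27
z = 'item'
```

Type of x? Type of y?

x is int; y is float

int, float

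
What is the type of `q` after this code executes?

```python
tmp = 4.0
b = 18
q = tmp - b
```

float - int returns float (4.0 - 18 = -14.0)

float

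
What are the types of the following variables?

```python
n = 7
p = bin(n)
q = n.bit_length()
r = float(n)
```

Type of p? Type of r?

bin() returns str; float() returns float

str, float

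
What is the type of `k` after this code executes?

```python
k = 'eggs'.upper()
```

str.upper() returns str

str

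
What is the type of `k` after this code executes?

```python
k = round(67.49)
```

round() with no ndigits arg returns int

int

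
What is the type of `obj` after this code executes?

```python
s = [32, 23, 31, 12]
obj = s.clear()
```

list.clear() returns None

NoneType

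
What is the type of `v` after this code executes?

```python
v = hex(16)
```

hex() returns str representation

str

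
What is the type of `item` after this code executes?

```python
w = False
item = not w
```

'not' always returns bool

bool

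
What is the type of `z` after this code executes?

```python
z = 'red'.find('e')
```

str.find() returns int (index, or -1)

int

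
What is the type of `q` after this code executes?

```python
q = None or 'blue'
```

'or' with None returns the other value ('blue', str)

str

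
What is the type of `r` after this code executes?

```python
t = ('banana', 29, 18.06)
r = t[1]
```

Index 1 of tuple is 29 which is int

int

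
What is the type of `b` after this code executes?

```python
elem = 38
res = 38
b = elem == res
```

Equality comparison returns bool

bool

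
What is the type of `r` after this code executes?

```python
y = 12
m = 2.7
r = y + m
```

int + float returns float (12 + 2.7 = 14.7)

float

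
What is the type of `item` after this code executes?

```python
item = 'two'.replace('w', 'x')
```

str.replace() returns str

str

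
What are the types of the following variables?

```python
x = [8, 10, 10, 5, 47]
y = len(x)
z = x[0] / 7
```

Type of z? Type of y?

int / int returns float; len() returns int

float, int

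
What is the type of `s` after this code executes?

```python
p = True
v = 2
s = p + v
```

bool + int returns int (True is 1, so 1 + 2 = 3)

int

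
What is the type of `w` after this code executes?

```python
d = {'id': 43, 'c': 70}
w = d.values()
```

.values() returns a dict_values view object

dict_values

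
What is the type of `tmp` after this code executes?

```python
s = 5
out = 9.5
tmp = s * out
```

int * float returns float (5 * 9.5 = 47.5)

float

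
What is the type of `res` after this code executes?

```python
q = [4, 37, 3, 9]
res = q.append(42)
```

list.append() returns None (mutates in place)

NoneType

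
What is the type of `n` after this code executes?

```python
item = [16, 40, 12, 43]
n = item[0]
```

Indexing a list of ints returns int (item[0] = 16)

int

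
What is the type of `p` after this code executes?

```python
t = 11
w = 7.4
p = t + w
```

int + float returns float (11 + 7.4 = 18.4)

float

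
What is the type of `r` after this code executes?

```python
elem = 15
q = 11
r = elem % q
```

int % int returns int (15 % 11 = 4)

int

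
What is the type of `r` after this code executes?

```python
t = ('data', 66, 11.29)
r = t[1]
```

Index 1 of tuple is 66 which is int

int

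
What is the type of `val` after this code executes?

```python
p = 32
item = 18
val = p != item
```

Comparison operators return bool

bool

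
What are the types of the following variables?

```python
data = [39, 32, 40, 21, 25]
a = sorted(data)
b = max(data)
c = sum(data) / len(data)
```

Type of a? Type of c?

sorted() returns list; int / int returns float

list, float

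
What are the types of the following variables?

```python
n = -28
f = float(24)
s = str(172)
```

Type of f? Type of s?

f is float; s is str

float, str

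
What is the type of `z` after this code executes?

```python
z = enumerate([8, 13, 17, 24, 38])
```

enumerate() returns an enumerate iterator object

enumerate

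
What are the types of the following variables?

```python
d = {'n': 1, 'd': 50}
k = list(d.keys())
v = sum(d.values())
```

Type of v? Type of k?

sum of int values returns int; list(...) returns list

int, list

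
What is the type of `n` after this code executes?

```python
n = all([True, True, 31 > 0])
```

all() returns bool

bool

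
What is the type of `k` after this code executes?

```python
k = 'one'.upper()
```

str.upper() returns str

str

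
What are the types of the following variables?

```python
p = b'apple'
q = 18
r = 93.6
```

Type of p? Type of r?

p is bytes; r is float

bytes, float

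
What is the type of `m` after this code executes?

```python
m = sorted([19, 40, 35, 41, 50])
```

sorted() always returns list

list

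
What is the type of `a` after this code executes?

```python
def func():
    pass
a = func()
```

A function with no return statement returns None

NoneType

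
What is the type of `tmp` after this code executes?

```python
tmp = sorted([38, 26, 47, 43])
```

sorted() always returns list

list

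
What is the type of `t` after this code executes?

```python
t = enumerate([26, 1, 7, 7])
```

enumerate() returns an enumerate iterator object

enumerate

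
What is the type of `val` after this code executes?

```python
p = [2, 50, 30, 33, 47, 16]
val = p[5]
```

Indexing a list of ints returns int (p[5] = 16)

int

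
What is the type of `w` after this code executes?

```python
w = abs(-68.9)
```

abs() of float returns float

float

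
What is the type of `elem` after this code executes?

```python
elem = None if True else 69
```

Ternary: condition is True, if branch (None) taken → NoneType

NoneType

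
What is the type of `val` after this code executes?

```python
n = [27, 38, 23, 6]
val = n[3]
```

Indexing a list of ints returns int (n[3] = 6)

int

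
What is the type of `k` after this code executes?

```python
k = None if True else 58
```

Ternary: condition is True, if branch (None) taken → NoneType

NoneType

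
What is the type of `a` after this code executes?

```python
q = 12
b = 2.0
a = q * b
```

int * float returns float (12 * 2.0 = 24.0)

float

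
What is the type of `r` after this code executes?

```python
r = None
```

None has type NoneType

NoneType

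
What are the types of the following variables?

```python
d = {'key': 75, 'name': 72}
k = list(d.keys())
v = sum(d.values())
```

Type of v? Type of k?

sum of int values returns int; list(...) returns list

int, list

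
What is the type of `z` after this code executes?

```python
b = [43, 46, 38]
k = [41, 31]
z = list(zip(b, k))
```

list(zip(...)) returns a list of tuples

list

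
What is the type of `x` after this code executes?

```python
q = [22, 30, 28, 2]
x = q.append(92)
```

list.append() returns None (mutates in place)

NoneType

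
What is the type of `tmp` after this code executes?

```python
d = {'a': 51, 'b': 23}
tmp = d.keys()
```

.keys() returns a dict_keys view object

dict_keys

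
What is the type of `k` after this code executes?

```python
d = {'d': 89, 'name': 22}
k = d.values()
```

.values() returns a dict_values view object

dict_values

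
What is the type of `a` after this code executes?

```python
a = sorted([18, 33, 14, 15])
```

sorted() always returns list

list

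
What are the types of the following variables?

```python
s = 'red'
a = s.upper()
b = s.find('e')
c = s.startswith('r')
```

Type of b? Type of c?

str.find() returns int; str.startswith() returns bool

int, bool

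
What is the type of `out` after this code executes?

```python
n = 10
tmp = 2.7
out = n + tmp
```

int + float returns float (10 + 2.7 = 12.7)

float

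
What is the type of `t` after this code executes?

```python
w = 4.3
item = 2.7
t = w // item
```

float // float returns float (floor division preserves float type)

float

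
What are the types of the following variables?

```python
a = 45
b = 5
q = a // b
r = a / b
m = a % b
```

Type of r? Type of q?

int / int returns float; int // int returns int

float, int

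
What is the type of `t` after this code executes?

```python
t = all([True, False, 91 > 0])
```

all() returns bool

bool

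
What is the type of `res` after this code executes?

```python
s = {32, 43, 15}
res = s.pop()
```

Popping from a set of ints returns int

int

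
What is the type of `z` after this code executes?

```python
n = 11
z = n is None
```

'is' comparison returns bool

bool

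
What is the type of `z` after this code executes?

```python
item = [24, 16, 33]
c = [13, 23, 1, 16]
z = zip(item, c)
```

zip() returns a zip iterator object

zip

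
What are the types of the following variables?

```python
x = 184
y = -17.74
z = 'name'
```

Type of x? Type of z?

x is int; z is str

int, str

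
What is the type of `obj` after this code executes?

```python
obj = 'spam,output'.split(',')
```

str.split() returns list

list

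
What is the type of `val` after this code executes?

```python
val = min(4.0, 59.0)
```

min() of floats returns float

float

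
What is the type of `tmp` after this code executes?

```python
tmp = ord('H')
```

ord() returns int (Unicode code point)

int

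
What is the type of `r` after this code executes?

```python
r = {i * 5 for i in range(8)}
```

A set comprehension {expr for x in iterable} produces a set

set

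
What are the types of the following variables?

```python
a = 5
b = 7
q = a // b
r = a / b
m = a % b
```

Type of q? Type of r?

int // int returns int; int / int returns float

int, float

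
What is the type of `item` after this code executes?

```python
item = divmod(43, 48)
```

divmod() returns a tuple (quotient, remainder)

tuple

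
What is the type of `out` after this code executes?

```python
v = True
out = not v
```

'not' always returns bool

bool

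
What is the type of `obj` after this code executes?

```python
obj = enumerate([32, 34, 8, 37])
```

enumerate() returns an enumerate iterator object

enumerate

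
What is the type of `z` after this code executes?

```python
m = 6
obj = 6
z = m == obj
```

Equality comparison returns bool

bool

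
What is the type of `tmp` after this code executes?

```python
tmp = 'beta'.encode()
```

str.encode() returns bytes

bytes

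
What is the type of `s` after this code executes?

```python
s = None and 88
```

'and' returns first falsy value (None)

NoneType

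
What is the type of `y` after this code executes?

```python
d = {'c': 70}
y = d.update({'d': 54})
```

dict.update() returns None

NoneType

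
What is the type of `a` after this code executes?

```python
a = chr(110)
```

chr() returns str (single character)

str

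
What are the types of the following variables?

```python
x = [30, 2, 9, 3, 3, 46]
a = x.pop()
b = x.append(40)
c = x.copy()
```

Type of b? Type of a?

list.append() returns None; list.pop() returns the element (int)

NoneType, int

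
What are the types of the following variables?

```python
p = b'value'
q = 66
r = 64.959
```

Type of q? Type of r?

q is int; r is float

int, float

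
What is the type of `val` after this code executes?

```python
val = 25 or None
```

'or' returns first truthy value (25, int)

int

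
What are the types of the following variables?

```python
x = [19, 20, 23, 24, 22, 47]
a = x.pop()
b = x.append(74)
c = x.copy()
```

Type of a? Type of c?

list.pop() returns the element (int); list.copy() returns list

int, list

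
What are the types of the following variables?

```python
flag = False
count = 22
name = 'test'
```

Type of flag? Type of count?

flag is bool; count is int

bool, int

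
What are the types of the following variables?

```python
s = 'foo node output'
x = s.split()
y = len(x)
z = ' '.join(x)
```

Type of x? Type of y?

str.split() returns list; len() returns int

list, int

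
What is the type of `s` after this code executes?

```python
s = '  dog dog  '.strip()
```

str.strip() returns str

str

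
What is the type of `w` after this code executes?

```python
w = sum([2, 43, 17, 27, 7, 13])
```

sum() of ints returns int

int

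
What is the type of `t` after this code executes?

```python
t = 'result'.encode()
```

str.encode() returns bytes

bytes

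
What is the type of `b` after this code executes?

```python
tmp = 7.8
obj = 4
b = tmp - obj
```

float - int returns float (7.8 - 4 = 3.8)

float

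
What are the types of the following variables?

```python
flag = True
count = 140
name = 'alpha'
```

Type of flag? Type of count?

flag is bool; count is int

bool, int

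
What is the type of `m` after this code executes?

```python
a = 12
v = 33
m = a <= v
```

Comparison operators return bool

bool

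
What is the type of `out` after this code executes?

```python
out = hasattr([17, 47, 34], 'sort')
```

hasattr() returns bool

bool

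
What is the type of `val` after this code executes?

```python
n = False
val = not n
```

'not' always returns bool

bool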